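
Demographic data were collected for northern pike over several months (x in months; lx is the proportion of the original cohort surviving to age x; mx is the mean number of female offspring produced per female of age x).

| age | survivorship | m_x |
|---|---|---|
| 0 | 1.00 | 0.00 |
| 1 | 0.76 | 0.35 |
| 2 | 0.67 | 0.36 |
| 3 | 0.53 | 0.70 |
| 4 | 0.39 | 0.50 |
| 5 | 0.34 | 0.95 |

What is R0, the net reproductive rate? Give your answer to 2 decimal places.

lx·mx by age: 0, 0.266, 0.2412, 0.371, 0.195, 0.323
R0 = Σ lx·mx = 1.3962 → 1.40

1.40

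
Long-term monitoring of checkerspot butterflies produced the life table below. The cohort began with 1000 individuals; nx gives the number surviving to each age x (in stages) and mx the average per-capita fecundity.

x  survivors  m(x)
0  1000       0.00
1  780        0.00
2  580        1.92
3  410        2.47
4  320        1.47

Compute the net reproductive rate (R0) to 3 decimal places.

2.597

lx = nx/n0 = nx/1000: 1, 0.78, 0.58, 0.41, 0.32
lx·mx by age: 0, 0, 1.1136, 1.0127, 0.4704
R0 = Σ lx·mx = 2.5967 → 2.597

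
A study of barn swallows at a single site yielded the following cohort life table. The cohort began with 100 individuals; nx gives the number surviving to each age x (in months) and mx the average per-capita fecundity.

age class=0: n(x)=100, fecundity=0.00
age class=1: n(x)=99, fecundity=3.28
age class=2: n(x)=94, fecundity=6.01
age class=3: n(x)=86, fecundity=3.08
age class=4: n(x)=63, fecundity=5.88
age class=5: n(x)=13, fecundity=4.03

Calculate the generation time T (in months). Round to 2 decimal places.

2.53

lx = nx/n0 = nx/100: 1, 0.99, 0.94, 0.86, 0.63, 0.13
lx·mx: 0, 3.2472, 5.6494, 2.6488, 3.7044, 0.5239 → R0 = 15.7737
x·lx·mx: 0, 3.2472, 11.2988, 7.9464, 14.8176, 2.6195 → Σ = 39.9295
T = 39.9295 / 15.7737 = 2.531397… → 2.53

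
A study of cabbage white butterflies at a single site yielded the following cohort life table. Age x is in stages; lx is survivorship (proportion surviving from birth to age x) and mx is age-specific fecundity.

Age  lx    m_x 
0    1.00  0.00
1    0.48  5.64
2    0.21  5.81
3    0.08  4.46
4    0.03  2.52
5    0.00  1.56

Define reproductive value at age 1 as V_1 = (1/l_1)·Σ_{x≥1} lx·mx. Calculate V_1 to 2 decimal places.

lx·mx for x ≥ 1: 2.7072, 1.2201, 0.3568, 0.0756, 0 → sum = 4.3597
V_1 = 4.3597 / l_1 = 4.3597 / 0.48 = 9.082708… → 9.08

9.08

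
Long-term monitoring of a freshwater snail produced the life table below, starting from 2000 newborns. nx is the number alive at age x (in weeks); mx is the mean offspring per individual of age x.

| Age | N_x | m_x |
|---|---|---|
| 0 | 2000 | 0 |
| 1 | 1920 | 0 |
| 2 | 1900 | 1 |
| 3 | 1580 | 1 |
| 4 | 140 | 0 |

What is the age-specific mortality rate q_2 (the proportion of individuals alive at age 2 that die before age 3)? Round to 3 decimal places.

lx = nx/n0 = nx/2000: 1, 0.96, 0.95, 0.79, 0.07
q_2 = (l_2 − l_3) / l_2 = (0.95 − 0.79) / 0.95
     = 0.16 / 0.95 = 0.168421… → 0.168

0.168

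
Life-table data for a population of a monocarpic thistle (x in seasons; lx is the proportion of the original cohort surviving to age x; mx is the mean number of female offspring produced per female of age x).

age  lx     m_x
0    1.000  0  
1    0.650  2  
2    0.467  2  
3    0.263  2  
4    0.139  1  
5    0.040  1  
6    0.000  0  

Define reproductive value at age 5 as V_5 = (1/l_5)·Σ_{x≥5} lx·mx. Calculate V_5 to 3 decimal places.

lx·mx for x ≥ 5: 0.04, 0 → sum = 0.04
V_5 = 0.04 / l_5 = 0.04 / 0.04 = 1 → 1.000

1.000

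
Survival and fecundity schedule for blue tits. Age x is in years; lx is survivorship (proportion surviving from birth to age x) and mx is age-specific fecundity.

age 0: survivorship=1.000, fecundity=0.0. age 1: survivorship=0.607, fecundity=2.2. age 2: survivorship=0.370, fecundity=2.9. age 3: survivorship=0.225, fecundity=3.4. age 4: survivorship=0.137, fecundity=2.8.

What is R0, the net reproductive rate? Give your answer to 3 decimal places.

3.557

lx·mx by age: 0, 1.3354, 1.073, 0.765, 0.3836
R0 = Σ lx·mx = 3.557 → 3.557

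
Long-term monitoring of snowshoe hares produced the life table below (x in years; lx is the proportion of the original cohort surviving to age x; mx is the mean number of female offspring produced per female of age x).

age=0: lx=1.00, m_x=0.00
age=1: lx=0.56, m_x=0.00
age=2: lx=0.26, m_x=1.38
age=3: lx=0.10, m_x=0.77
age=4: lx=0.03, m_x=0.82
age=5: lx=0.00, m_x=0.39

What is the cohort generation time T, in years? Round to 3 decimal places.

lx·mx: 0, 0, 0.3588, 0.077, 0.0246, 0 → R0 = 0.4604
x·lx·mx: 0, 0, 0.7176, 0.231, 0.0984, 0 → Σ = 1.047
T = 1.047 / 0.4604 = 2.274109… → 2.274

2.274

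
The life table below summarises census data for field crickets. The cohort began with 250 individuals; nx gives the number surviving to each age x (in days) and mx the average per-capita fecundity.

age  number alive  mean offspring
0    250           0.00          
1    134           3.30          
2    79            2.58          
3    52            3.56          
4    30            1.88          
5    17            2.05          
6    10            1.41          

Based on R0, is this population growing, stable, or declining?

growing

lx = nx/n0 = nx/250: 1, 0.536, 0.316, 0.208, 0.12, 0.068, 0.04
R0 = Σ lx·mx = 0 + 1.7688 + 0.81528 + 0.74048 + 0.2256 + 0.1394 + 0.0564 = 3.74596
R0 > 1, so the population is growing.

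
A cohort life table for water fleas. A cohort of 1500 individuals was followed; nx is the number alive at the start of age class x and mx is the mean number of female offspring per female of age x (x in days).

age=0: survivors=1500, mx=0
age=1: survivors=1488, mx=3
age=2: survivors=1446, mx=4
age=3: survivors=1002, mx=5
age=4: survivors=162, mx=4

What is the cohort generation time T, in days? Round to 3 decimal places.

2.116

lx = nx/n0 = nx/1500: 1, 0.992, 0.964, 0.668, 0.108
lx·mx: 0, 2.976, 3.856, 3.34, 0.432 → R0 = 10.604
x·lx·mx: 0, 2.976, 7.712, 10.02, 1.728 → Σ = 22.436
T = 22.436 / 10.604 = 2.115805… → 2.116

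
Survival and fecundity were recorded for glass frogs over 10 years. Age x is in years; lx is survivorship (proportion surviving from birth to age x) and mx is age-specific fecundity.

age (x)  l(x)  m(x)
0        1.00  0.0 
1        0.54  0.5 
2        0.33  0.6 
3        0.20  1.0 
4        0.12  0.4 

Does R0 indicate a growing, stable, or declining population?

R0 = Σ lx·mx = 0 + 0.27 + 0.198 + 0.2 + 0.048 = 0.716
R0 < 1, so the population is declining.

declining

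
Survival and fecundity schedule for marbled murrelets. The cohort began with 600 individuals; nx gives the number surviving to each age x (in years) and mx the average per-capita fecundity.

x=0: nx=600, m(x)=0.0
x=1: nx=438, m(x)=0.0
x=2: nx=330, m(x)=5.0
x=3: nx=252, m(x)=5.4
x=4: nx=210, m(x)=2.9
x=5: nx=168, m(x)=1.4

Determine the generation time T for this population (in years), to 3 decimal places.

lx = nx/n0 = nx/600: 1, 0.73, 0.55, 0.42, 0.35, 0.28
lx·mx: 0, 0, 2.75, 2.268, 1.015, 0.392 → R0 = 6.425
x·lx·mx: 0, 0, 5.5, 6.804, 4.06, 1.96 → Σ = 18.324
T = 18.324 / 6.425 = 2.851984… → 2.852

2.852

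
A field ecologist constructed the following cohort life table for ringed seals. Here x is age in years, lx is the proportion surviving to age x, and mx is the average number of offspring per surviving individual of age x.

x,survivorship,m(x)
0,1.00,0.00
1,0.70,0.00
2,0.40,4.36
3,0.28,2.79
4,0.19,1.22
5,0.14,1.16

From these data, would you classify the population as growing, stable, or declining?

growing

R0 = Σ lx·mx = 0 + 0 + 1.744 + 0.7812 + 0.2318 + 0.1624 = 2.9194
R0 > 1, so the population is growing.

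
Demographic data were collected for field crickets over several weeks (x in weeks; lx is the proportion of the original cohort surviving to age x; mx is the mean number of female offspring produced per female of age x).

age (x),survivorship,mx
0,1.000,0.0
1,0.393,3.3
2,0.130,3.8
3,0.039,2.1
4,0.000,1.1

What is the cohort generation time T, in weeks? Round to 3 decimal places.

lx·mx: 0, 1.2969, 0.494, 0.0819, 0 → R0 = 1.8728
x·lx·mx: 0, 1.2969, 0.988, 0.2457, 0 → Σ = 2.5306
T = 2.5306 / 1.8728 = 1.351239… → 1.351

1.351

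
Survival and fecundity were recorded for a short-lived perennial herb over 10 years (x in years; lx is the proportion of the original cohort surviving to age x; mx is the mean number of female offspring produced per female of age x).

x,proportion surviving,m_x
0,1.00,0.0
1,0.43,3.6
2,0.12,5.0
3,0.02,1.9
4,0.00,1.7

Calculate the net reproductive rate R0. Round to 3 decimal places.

2.186

lx·mx by age: 0, 1.548, 0.6, 0.038, 0
R0 = Σ lx·mx = 2.186 → 2.186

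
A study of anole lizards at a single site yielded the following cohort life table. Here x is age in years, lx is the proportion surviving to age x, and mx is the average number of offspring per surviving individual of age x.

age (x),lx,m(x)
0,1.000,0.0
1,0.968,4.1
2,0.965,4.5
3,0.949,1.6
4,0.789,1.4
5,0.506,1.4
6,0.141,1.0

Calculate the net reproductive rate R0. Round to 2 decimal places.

11.78

lx·mx by age: 0, 3.9688, 4.3425, 1.5184, 1.1046, 0.7084, 0.141
R0 = Σ lx·mx = 11.7837 → 11.78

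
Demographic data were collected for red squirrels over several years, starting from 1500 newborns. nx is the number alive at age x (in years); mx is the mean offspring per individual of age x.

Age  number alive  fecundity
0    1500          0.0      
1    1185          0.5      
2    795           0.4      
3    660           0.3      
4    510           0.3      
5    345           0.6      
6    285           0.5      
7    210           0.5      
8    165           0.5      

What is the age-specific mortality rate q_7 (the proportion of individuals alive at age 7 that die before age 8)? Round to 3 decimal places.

lx = nx/n0 = nx/1500: 1, 0.79, 0.53, 0.44, 0.34, 0.23, 0.19, 0.14, 0.11
q_7 = (l_7 − l_8) / l_7 = (0.14 − 0.11) / 0.14
     = 0.03 / 0.14 = 0.214286… → 0.214

0.214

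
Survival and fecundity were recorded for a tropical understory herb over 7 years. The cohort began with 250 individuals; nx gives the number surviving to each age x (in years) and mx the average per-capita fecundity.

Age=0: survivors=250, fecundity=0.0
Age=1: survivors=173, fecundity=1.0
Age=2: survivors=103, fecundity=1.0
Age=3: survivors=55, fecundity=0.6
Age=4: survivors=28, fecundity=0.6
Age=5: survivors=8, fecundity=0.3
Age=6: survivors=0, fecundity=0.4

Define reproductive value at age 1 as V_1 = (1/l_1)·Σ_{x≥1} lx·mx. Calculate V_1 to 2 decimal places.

1.90

lx = nx/n0 = nx/250: 1, 0.692, 0.412, 0.22, 0.112, 0.032, 0
lx·mx for x ≥ 1: 0.692, 0.412, 0.132, 0.0672, 0.0096, 0 → sum = 1.3128
V_1 = 1.3128 / l_1 = 1.3128 / 0.692 = 1.89711… → 1.90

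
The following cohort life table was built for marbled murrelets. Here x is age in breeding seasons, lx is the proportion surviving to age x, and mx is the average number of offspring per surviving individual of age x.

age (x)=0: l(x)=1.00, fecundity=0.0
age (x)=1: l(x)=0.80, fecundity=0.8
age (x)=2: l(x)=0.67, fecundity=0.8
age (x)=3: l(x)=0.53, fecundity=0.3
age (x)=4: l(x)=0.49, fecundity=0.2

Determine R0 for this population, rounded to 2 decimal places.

1.43

lx·mx by age: 0, 0.64, 0.536, 0.159, 0.098
R0 = Σ lx·mx = 1.433 → 1.43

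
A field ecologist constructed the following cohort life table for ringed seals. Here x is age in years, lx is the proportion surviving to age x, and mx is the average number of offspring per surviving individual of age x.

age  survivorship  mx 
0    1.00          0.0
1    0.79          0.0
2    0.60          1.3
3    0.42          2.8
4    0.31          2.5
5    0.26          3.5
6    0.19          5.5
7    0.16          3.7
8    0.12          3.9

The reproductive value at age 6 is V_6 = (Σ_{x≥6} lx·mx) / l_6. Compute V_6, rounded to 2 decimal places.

lx·mx for x ≥ 6: 1.045, 0.592, 0.468 → sum = 2.105
V_6 = 2.105 / l_6 = 2.105 / 0.19 = 11.078947… → 11.08

11.08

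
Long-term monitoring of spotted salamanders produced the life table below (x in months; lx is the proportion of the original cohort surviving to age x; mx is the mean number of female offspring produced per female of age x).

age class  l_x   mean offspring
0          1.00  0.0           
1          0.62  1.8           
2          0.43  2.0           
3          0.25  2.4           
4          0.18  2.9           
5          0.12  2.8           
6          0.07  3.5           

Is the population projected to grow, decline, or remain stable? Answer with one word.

growing

R0 = Σ lx·mx = 0 + 1.116 + 0.86 + 0.6 + 0.522 + 0.336 + 0.245 = 3.679
R0 > 1, so the population is growing.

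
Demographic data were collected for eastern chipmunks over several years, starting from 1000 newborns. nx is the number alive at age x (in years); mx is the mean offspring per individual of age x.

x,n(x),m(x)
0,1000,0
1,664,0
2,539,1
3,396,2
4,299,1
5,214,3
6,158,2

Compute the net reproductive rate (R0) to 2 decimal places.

2.59

lx = nx/n0 = nx/1000: 1, 0.664, 0.539, 0.396, 0.299, 0.214, 0.158
lx·mx by age: 0, 0, 0.539, 0.792, 0.299, 0.642, 0.316
R0 = Σ lx·mx = 2.588 → 2.59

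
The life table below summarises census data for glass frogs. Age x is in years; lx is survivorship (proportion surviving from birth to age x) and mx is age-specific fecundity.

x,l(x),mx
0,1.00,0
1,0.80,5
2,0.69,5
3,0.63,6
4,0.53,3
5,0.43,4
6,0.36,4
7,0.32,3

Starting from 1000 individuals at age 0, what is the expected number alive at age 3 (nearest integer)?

630

Expected survivors = N0 · l_3 = 1000 × 0.63 = 630 → 630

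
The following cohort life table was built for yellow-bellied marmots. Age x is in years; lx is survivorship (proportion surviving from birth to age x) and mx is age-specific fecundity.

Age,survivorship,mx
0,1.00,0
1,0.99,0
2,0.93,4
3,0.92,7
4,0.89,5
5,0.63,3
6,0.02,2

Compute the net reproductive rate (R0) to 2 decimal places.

lx·mx by age: 0, 0, 3.72, 6.44, 4.45, 1.89, 0.04
R0 = Σ lx·mx = 16.54 → 16.54

16.54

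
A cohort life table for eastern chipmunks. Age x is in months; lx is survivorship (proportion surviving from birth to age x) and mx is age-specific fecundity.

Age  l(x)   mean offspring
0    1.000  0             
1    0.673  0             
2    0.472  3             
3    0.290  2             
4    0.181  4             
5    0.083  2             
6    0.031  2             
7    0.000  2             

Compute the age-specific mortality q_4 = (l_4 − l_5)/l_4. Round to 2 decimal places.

q_4 = (l_4 − l_5) / l_4 = (0.181 − 0.083) / 0.181
     = 0.098 / 0.181 = 0.541436… → 0.54

0.54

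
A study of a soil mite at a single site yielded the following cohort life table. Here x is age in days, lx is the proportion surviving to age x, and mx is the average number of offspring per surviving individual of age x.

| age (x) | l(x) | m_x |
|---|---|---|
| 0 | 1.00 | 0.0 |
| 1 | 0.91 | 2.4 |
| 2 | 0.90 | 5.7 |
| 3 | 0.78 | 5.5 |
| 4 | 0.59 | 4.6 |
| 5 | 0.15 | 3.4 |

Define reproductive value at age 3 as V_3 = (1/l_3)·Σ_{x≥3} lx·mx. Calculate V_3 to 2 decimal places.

9.63

lx·mx for x ≥ 3: 4.29, 2.714, 0.51 → sum = 7.514
V_3 = 7.514 / l_3 = 7.514 / 0.78 = 9.633333… → 9.63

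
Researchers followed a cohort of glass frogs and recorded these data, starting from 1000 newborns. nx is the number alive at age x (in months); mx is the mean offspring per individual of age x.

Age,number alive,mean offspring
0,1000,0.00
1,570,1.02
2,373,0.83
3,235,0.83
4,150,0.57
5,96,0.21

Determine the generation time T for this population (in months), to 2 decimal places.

lx = nx/n0 = nx/1000: 1, 0.57, 0.373, 0.235, 0.15, 0.096
lx·mx: 0, 0.5814, 0.30959, 0.19505, 0.0855, 0.02016 → R0 = 1.1917
x·lx·mx: 0, 0.5814, 0.61918, 0.58515, 0.342, 0.1008 → Σ = 2.22853
T = 2.22853 / 1.1917 = 1.870043… → 1.87

1.87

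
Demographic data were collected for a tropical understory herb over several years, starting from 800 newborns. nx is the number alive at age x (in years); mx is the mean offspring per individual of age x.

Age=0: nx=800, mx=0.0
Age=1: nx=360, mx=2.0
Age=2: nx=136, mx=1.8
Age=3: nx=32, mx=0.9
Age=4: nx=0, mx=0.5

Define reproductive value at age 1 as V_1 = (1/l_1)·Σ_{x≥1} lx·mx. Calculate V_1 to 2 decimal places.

2.76

lx = nx/n0 = nx/800: 1, 0.45, 0.17, 0.04, 0
lx·mx for x ≥ 1: 0.9, 0.306, 0.036, 0 → sum = 1.242
V_1 = 1.242 / l_1 = 1.242 / 0.45 = 2.76 → 2.76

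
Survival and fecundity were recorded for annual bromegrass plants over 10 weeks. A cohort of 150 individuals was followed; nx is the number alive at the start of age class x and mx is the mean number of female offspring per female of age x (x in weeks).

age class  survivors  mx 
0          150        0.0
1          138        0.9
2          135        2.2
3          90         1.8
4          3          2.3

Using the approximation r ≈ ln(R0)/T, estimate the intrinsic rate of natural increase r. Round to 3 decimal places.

lx = nx/n0 = nx/150: 1, 0.92, 0.9, 0.6, 0.02
R0 = Σ lx·mx = 0 + 0.828 + 1.98 + 1.08 + 0.046 = 3.934
Σ x·lx·mx = 8.212; T = 8.212/3.934 = 2.08744…
r ≈ ln(R0)/T = ln(3.934)/2.08744… = 0.65614… → 0.656

0.656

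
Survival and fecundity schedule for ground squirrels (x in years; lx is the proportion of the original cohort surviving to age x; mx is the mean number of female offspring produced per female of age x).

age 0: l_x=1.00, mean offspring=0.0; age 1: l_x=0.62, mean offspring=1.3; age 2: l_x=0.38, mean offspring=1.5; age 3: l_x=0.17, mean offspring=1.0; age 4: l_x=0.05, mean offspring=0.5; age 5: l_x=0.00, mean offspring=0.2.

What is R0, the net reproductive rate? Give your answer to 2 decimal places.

1.57

lx·mx by age: 0, 0.806, 0.57, 0.17, 0.025, 0
R0 = Σ lx·mx = 1.571 → 1.57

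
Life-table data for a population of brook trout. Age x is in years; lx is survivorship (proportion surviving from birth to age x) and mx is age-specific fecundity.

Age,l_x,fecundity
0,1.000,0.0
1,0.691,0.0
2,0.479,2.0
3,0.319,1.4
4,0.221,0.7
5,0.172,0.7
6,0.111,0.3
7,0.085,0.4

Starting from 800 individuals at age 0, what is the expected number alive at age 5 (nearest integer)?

Expected survivors = N0 · l_5 = 800 × 0.172 = 137.6 → 138

138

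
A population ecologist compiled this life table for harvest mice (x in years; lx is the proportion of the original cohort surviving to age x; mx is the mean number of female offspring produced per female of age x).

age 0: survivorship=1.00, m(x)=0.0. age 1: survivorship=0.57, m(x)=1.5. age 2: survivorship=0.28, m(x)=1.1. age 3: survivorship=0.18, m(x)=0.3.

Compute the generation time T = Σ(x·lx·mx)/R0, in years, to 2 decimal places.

1.34

lx·mx: 0, 0.855, 0.308, 0.054 → R0 = 1.217
x·lx·mx: 0, 0.855, 0.616, 0.162 → Σ = 1.633
T = 1.633 / 1.217 = 1.341824… → 1.34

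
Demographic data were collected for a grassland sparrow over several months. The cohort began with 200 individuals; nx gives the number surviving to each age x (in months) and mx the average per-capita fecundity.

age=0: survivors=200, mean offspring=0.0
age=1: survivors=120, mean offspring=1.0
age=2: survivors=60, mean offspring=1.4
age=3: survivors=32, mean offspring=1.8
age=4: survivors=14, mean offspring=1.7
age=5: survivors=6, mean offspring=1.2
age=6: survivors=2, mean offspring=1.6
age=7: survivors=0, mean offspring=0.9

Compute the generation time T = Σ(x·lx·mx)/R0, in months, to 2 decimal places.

lx = nx/n0 = nx/200: 1, 0.6, 0.3, 0.16, 0.07, 0.03, 0.01, 0
lx·mx: 0, 0.6, 0.42, 0.288, 0.119, 0.036, 0.016, 0 → R0 = 1.479
x·lx·mx: 0, 0.6, 0.84, 0.864, 0.476, 0.18, 0.096, 0 → Σ = 3.056
T = 3.056 / 1.479 = 2.066261… → 2.07

2.07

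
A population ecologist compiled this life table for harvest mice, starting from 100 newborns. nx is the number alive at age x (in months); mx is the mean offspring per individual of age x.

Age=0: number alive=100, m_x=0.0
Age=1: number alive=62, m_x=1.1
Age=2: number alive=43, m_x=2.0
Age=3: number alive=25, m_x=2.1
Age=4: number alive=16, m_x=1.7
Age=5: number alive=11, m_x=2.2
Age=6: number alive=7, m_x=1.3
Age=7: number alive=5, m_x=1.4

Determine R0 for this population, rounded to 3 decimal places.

lx = nx/n0 = nx/100: 1, 0.62, 0.43, 0.25, 0.16, 0.11, 0.07, 0.05
lx·mx by age: 0, 0.682, 0.86, 0.525, 0.272, 0.242, 0.091, 0.07
R0 = Σ lx·mx = 2.742 → 2.742

2.742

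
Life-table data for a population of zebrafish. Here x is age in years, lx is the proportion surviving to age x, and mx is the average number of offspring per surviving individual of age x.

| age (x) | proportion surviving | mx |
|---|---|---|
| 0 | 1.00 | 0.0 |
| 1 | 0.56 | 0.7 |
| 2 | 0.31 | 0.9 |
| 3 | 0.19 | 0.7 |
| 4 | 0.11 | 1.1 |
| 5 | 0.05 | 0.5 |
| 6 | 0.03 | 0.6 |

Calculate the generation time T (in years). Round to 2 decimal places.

lx·mx: 0, 0.392, 0.279, 0.133, 0.121, 0.025, 0.018 → R0 = 0.968
x·lx·mx: 0, 0.392, 0.558, 0.399, 0.484, 0.125, 0.108 → Σ = 2.066
T = 2.066 / 0.968 = 2.134298… → 2.13

2.13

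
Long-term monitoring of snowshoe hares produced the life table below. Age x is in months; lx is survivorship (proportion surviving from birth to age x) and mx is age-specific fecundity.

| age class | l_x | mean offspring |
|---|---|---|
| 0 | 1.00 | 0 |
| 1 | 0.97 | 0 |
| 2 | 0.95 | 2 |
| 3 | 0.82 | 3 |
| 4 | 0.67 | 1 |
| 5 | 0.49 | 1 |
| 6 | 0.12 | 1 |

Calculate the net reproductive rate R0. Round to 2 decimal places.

5.64

lx·mx by age: 0, 0, 1.9, 2.46, 0.67, 0.49, 0.12
R0 = Σ lx·mx = 5.64 → 5.64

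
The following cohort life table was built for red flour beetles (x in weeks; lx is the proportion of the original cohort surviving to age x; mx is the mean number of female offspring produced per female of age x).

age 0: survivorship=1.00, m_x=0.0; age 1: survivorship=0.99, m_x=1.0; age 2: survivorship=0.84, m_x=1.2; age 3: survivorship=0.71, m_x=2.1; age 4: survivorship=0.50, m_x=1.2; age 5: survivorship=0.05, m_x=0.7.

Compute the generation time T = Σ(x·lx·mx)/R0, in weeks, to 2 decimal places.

2.44

lx·mx: 0, 0.99, 1.008, 1.491, 0.6, 0.035 → R0 = 4.124
x·lx·mx: 0, 0.99, 2.016, 4.473, 2.4, 0.175 → Σ = 10.054
T = 10.054 / 4.124 = 2.437924… → 2.44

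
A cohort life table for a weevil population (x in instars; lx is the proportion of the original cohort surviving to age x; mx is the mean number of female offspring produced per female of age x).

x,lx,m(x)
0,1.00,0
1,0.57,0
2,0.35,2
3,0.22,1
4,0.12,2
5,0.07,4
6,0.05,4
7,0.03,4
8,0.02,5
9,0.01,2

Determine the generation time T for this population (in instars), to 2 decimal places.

lx·mx: 0, 0, 0.7, 0.22, 0.24, 0.28, 0.2, 0.12, 0.1, 0.02 → R0 = 1.88
x·lx·mx: 0, 0, 1.4, 0.66, 0.96, 1.4, 1.2, 0.84, 0.8, 0.18 → Σ = 7.44
T = 7.44 / 1.88 = 3.957447… → 3.96

3.96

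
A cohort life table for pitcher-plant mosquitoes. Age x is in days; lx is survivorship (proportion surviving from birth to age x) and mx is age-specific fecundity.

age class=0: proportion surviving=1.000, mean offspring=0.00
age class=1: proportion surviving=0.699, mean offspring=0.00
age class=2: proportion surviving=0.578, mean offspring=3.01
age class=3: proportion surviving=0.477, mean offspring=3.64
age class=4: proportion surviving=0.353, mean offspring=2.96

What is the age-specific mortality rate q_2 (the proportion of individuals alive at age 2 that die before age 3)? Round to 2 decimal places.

q_2 = (l_2 − l_3) / l_2 = (0.578 − 0.477) / 0.578
     = 0.101 / 0.578 = 0.17474… → 0.17

0.17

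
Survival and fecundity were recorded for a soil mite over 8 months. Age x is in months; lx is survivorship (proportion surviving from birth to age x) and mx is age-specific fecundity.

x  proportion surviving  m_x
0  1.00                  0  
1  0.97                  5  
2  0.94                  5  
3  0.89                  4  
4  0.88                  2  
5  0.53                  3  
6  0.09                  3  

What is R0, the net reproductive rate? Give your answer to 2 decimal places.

16.73

lx·mx by age: 0, 4.85, 4.7, 3.56, 1.76, 1.59, 0.27
R0 = Σ lx·mx = 16.73 → 16.73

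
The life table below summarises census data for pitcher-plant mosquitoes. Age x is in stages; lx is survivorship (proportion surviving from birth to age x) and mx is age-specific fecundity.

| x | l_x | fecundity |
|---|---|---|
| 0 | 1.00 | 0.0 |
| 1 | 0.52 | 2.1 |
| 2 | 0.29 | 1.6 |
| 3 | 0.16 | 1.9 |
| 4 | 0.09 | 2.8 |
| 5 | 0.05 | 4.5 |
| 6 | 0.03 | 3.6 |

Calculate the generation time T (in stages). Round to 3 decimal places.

lx·mx: 0, 1.092, 0.464, 0.304, 0.252, 0.225, 0.108 → R0 = 2.445
x·lx·mx: 0, 1.092, 0.928, 0.912, 1.008, 1.125, 0.648 → Σ = 5.713
T = 5.713 / 2.445 = 2.336605… → 2.337

2.337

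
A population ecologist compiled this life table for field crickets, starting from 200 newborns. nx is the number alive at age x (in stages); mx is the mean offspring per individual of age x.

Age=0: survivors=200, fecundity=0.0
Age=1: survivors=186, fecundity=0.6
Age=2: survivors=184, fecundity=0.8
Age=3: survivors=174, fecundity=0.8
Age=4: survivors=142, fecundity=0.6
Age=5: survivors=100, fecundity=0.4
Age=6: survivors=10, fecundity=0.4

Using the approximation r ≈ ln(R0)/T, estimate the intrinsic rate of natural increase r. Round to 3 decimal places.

lx = nx/n0 = nx/200: 1, 0.93, 0.92, 0.87, 0.71, 0.5, 0.05
R0 = Σ lx·mx = 0 + 0.558 + 0.736 + 0.696 + 0.426 + 0.2 + 0.02 = 2.636
Σ x·lx·mx = 6.942; T = 6.942/2.636 = 2.63354…
r ≈ ln(R0)/T = ln(2.636)/2.63354… = 0.36805… → 0.368

0.368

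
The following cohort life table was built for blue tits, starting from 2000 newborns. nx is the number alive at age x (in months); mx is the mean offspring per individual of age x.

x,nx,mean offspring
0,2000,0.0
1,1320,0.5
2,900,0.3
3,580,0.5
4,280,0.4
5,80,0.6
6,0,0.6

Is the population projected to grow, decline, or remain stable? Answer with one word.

declining

lx = nx/n0 = nx/2000: 1, 0.66, 0.45, 0.29, 0.14, 0.04, 0
R0 = Σ lx·mx = 0 + 0.33 + 0.135 + 0.145 + 0.056 + 0.024 + 0 = 0.69
R0 < 1, so the population is declining.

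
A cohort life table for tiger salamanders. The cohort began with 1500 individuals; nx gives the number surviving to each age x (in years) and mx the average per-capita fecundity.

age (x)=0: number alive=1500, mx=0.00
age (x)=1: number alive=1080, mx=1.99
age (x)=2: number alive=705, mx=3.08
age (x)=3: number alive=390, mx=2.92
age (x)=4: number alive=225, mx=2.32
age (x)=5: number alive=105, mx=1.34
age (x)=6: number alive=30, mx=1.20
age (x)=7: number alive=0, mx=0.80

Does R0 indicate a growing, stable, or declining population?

lx = nx/n0 = nx/1500: 1, 0.72, 0.47, 0.26, 0.15, 0.07, 0.02, 0
R0 = Σ lx·mx = 0 + 1.4328 + 1.4476 + 0.7592 + 0.348 + 0.0938 + 0.024 + 0 = 4.1054
R0 > 1, so the population is growing.

growing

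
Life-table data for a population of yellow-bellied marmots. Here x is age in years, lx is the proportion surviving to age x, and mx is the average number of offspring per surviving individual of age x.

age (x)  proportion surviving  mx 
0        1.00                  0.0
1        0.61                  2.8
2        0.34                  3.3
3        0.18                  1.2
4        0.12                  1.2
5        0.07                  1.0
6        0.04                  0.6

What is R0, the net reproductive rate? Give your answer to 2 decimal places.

lx·mx by age: 0, 1.708, 1.122, 0.216, 0.144, 0.07, 0.024
R0 = Σ lx·mx = 3.284 → 3.28

3.28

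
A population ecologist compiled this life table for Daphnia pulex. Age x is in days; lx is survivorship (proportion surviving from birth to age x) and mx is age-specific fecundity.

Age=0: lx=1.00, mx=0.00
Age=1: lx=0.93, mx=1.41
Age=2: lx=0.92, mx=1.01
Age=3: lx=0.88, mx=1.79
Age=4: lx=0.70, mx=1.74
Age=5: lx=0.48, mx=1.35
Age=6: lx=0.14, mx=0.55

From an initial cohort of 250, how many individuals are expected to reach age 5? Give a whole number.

Expected survivors = N0 · l_5 = 250 × 0.48 = 120 → 120

120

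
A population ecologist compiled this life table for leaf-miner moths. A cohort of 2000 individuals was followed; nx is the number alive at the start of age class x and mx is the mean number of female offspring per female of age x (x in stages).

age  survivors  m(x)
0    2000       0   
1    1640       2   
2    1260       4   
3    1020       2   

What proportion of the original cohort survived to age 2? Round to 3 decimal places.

l_2 = n_2/n_0 = 1260/2000 = 0.63 → 0.630

0.630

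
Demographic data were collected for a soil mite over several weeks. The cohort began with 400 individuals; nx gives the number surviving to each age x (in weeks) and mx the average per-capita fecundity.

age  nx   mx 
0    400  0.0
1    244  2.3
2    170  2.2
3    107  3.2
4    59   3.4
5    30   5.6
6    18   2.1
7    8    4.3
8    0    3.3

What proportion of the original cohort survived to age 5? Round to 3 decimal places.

l_5 = n_5/n_0 = 30/400 = 0.075 → 0.075

0.075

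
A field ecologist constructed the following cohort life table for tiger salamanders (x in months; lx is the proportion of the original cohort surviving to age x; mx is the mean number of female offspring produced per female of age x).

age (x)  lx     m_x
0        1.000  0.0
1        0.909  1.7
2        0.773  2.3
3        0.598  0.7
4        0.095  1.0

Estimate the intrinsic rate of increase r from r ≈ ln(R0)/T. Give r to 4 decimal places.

0.7658

R0 = Σ lx·mx = 0 + 1.5453 + 1.7779 + 0.4186 + 0.095 = 3.8368
Σ x·lx·mx = 6.7369; T = 6.7369/3.8368 = 1.75586…
r ≈ ln(R0)/T = ln(3.8368)/1.75586… = 0.765799… → 0.7658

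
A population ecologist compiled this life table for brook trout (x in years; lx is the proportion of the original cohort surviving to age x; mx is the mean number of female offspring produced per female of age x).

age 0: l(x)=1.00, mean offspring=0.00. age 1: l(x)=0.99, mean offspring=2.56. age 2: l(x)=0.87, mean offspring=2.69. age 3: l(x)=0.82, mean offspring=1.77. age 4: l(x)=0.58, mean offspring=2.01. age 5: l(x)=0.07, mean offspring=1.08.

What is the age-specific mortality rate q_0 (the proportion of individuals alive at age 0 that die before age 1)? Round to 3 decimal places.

q_0 = (l_0 − l_1) / l_0 = (1 − 0.99) / 1
     = 0.01 / 1 = 0.01 → 0.010

0.010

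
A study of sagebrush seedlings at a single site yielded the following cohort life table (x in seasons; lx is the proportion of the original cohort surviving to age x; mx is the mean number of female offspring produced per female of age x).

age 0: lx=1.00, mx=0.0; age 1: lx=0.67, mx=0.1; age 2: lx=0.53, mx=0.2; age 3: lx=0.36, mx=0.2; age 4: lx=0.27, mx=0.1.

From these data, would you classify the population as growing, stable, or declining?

declining

R0 = Σ lx·mx = 0 + 0.067 + 0.106 + 0.072 + 0.027 = 0.272
R0 < 1, so the population is declining.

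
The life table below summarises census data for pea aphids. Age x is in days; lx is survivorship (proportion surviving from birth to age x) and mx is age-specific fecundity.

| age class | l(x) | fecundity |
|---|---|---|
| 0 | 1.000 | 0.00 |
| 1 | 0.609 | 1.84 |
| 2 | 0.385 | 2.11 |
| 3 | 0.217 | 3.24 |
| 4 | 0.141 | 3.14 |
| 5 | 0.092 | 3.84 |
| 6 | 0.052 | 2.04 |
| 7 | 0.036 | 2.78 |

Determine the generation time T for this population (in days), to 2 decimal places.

2.67

lx·mx: 0, 1.12056, 0.81235, 0.70308, 0.44274, 0.35328, 0.10608, 0.10008 → R0 = 3.63817
x·lx·mx: 0, 1.12056, 1.6247, 2.10924, 1.77096, 1.7664, 0.63648, 0.70056 → Σ = 9.7289
T = 9.7289 / 3.63817 = 2.674119… → 2.67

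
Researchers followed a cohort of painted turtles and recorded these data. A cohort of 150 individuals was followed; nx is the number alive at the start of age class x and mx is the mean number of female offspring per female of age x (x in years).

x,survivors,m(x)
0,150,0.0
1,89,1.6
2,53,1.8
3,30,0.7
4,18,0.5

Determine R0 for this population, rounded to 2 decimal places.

1.79

lx = nx/n0 = nx/150: 1, 0.59333…, 0.35333…, 0.2, 0.12
lx·mx by age: 0, 0.949333…, 0.636…, 0.14, 0.06
R0 = Σ lx·mx = 1.785333… → 1.79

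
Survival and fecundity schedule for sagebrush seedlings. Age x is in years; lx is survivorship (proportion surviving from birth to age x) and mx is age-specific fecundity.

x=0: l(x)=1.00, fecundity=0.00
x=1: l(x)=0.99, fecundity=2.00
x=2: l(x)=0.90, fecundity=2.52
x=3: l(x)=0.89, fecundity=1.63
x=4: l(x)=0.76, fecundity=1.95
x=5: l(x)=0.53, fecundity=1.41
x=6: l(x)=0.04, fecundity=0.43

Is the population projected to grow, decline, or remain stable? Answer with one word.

growing

R0 = Σ lx·mx = 0 + 1.98 + 2.268 + 1.4507 + 1.482 + 0.7473 + 0.0172 = 7.9452
R0 > 1, so the population is growing.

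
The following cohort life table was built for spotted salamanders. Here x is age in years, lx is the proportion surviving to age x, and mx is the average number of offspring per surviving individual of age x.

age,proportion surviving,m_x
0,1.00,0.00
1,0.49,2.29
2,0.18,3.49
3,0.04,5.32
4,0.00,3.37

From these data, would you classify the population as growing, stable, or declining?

growing

R0 = Σ lx·mx = 0 + 1.1221 + 0.6282 + 0.2128 + 0 = 1.9631
R0 > 1, so the population is growing.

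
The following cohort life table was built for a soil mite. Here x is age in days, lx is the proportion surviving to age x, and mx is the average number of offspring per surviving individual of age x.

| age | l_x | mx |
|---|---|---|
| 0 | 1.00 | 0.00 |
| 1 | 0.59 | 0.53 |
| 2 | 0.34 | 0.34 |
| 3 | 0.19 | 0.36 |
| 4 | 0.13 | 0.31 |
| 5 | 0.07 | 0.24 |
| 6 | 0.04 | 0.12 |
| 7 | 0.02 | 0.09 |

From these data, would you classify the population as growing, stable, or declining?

declining

R0 = Σ lx·mx = 0 + 0.3127 + 0.1156 + 0.0684 + 0.0403 + 0.0168 + 0.0048 + 0.0018 = 0.5604
R0 < 1, so the population is declining.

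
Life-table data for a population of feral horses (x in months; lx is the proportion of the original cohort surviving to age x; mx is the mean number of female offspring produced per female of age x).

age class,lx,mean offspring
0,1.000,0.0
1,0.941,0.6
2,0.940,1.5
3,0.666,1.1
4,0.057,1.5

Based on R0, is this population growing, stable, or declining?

R0 = Σ lx·mx = 0 + 0.5646 + 1.41 + 0.7326 + 0.0855 = 2.7927
R0 > 1, so the population is growing.

growing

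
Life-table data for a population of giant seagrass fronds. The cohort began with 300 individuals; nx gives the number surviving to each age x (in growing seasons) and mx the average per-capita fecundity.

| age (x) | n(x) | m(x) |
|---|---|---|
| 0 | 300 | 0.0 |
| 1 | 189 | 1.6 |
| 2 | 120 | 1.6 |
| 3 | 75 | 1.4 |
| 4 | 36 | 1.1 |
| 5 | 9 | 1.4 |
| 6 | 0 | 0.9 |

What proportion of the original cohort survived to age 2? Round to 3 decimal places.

l_2 = n_2/n_0 = 120/300 = 0.4 → 0.400

0.400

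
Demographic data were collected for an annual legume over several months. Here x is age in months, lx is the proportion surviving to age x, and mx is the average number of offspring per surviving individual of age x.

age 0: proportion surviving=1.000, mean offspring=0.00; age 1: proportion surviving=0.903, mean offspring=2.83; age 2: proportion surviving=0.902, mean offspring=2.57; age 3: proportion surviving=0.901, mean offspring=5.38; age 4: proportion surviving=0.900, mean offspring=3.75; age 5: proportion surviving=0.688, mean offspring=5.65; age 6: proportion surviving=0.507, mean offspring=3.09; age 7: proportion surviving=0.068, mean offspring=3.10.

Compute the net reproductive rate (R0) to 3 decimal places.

18.761

lx·mx by age: 0, 2.55549, 2.31814, 4.84738, 3.375, 3.8872, 1.56663, 0.2108
R0 = Σ lx·mx = 18.76064 → 18.761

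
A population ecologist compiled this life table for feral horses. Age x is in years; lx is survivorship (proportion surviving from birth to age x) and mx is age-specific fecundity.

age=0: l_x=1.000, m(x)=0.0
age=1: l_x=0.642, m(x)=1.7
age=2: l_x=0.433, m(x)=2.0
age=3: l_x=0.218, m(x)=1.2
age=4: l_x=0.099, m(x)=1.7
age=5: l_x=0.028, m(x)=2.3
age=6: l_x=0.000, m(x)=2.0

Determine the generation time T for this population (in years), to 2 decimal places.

lx·mx: 0, 1.0914, 0.866, 0.2616, 0.1683, 0.0644, 0 → R0 = 2.4517
x·lx·mx: 0, 1.0914, 1.732, 0.7848, 0.6732, 0.322, 0 → Σ = 4.6034
T = 4.6034 / 2.4517 = 1.877636… → 1.88

1.88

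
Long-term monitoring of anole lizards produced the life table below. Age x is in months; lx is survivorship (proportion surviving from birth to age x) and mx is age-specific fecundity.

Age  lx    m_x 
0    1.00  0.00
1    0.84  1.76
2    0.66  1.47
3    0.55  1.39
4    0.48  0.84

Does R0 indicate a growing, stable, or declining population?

growing

R0 = Σ lx·mx = 0 + 1.4784 + 0.9702 + 0.7645 + 0.4032 = 3.6163
R0 > 1, so the population is growing.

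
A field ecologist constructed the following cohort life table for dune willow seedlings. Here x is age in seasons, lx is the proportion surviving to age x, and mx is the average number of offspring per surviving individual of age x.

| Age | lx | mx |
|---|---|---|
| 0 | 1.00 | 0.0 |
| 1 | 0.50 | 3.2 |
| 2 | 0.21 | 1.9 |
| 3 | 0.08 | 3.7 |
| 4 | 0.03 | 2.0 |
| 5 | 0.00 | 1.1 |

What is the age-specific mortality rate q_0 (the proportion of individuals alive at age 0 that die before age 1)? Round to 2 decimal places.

0.50

q_0 = (l_0 − l_1) / l_0 = (1 − 0.5) / 1
     = 0.5 / 1 = 0.5 → 0.50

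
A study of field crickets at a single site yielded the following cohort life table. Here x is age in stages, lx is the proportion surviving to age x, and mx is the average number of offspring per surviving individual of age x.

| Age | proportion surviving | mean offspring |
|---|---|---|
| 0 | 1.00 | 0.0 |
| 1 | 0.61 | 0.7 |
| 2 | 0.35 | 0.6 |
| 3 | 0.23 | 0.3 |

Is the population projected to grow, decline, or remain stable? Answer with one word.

R0 = Σ lx·mx = 0 + 0.427 + 0.21 + 0.069 = 0.706
R0 < 1, so the population is declining.

declining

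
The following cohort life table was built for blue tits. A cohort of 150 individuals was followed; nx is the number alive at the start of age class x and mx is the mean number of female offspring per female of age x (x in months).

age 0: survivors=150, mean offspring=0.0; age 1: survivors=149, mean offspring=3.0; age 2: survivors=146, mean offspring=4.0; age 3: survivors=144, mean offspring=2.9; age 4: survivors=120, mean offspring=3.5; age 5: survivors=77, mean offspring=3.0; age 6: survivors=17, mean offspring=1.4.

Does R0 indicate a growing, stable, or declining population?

growing

lx = nx/n0 = nx/150: 1, 0.99333…, 0.97333…, 0.96, 0.8, 0.51333…, 0.11333…
R0 = Σ lx·mx = 0 + 2.98… + 3.893333… + 2.784 + 2.8 + 1.54… + 0.158667… = 14.156…
R0 > 1, so the population is growing.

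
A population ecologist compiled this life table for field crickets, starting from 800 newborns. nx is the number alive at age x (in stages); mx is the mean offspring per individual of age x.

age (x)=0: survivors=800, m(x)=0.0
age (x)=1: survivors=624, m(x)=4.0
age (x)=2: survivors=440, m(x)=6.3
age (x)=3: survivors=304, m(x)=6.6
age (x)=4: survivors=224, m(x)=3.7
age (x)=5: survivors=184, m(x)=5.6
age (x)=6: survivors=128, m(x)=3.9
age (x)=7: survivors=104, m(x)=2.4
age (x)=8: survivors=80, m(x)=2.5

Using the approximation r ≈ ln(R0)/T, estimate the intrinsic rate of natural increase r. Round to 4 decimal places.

lx = nx/n0 = nx/800: 1, 0.78, 0.55, 0.38, 0.28, 0.23, 0.16, 0.13, 0.1
R0 = Σ lx·mx = 0 + 3.12 + 3.465 + 2.508 + 1.036 + 1.288 + 0.624 + 0.312 + 0.25 = 12.603
Σ x·lx·mx = 36.086; T = 36.086/12.603 = 2.86329…
r ≈ ln(R0)/T = ln(12.603)/2.86329… = 0.884974… → 0.8850

0.8850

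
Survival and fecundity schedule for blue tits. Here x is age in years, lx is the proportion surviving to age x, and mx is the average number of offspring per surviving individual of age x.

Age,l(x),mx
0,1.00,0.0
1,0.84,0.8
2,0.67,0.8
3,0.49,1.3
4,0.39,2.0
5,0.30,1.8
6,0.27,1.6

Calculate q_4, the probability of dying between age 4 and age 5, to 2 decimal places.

q_4 = (l_4 − l_5) / l_4 = (0.39 − 0.3) / 0.39
     = 0.09 / 0.39 = 0.230769… → 0.23

0.23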